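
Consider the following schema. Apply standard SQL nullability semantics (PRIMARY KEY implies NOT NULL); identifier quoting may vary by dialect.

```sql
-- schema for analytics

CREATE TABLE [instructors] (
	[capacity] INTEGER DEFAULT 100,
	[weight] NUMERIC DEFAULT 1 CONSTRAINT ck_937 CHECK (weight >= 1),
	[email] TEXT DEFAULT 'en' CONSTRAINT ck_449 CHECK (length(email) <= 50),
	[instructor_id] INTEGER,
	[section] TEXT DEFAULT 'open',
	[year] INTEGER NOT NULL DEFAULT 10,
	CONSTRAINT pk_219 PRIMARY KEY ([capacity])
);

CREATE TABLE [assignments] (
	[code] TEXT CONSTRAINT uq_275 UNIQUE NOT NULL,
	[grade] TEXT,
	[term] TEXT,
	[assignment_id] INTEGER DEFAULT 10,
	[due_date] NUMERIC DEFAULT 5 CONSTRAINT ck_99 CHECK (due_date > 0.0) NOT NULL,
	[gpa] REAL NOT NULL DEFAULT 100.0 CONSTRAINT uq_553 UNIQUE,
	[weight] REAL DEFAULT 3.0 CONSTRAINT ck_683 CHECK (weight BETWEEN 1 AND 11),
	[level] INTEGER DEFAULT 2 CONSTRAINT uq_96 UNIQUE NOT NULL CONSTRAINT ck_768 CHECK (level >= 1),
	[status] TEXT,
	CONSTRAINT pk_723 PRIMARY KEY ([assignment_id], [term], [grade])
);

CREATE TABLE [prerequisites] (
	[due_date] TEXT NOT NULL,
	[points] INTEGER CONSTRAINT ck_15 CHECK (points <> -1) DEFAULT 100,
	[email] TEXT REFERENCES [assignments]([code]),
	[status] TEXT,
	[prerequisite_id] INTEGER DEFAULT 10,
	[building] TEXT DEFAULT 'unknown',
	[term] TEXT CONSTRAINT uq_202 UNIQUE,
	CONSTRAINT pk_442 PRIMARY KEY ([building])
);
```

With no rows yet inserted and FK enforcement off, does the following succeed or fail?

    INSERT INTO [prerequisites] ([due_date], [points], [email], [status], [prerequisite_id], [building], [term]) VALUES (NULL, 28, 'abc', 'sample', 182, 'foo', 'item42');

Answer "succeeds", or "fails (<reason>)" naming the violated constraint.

due_date is explicitly set to NULL, but due_date is declared NOT NULL.

fails (NOT NULL on due_date)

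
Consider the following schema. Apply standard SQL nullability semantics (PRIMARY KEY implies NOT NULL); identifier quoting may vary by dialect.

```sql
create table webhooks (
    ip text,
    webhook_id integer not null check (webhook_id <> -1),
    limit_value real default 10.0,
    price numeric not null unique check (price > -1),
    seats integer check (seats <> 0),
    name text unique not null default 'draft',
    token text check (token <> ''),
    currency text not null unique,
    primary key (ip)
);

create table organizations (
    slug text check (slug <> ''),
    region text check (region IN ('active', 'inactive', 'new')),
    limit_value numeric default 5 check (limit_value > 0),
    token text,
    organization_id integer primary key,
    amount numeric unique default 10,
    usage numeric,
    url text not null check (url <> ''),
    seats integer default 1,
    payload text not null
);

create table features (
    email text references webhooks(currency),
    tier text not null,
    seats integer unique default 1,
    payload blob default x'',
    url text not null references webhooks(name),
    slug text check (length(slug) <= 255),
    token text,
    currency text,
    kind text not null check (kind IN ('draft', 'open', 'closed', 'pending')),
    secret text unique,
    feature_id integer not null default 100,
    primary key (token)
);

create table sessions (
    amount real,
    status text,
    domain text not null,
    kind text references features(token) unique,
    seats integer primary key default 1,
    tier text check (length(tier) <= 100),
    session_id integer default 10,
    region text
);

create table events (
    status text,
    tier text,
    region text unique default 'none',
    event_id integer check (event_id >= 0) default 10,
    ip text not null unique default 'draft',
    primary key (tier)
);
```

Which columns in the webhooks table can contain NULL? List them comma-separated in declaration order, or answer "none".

limit_value, seats, token

- ip: part of the PRIMARY KEY, which implies NOT NULL → not nullable.
- webhook_id: declared NOT NULL → not nullable.
- limit_value: DEFAULT only fills an omitted column; an explicit NULL is still allowed → nullable.
- price: declared NOT NULL → not nullable.
- seats: CHECK does not forbid NULL (a CHECK constraint passes when its expression is NULL) → nullable.
- name: declared NOT NULL → not nullable.
- token: CHECK does not forbid NULL (a CHECK constraint passes when its expression is NULL) → nullable.
- currency: declared NOT NULL → not nullable.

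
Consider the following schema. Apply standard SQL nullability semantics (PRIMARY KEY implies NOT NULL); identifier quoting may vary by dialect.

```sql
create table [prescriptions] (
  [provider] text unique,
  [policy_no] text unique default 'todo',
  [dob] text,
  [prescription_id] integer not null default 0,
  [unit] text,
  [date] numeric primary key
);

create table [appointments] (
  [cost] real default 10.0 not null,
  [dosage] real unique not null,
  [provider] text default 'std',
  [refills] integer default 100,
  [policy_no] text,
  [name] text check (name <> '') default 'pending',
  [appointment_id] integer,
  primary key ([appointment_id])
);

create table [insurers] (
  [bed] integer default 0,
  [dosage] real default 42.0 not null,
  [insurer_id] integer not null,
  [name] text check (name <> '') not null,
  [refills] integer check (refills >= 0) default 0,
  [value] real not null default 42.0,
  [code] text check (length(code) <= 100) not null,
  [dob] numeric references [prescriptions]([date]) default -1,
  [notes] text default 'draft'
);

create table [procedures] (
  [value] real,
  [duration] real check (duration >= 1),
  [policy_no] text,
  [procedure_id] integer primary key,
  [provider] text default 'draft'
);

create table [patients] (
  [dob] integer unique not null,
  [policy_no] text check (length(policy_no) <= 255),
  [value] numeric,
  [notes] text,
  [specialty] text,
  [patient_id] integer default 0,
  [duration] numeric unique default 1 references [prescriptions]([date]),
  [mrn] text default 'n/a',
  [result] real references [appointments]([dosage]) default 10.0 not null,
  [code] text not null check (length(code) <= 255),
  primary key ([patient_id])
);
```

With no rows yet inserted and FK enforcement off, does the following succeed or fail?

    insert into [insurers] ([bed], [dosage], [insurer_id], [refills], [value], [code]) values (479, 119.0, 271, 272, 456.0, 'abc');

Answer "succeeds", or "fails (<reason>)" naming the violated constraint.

fails (NOT NULL on name)

name is omitted from the column list and has no DEFAULT, so it would receive NULL.
But name is declared NOT NULL.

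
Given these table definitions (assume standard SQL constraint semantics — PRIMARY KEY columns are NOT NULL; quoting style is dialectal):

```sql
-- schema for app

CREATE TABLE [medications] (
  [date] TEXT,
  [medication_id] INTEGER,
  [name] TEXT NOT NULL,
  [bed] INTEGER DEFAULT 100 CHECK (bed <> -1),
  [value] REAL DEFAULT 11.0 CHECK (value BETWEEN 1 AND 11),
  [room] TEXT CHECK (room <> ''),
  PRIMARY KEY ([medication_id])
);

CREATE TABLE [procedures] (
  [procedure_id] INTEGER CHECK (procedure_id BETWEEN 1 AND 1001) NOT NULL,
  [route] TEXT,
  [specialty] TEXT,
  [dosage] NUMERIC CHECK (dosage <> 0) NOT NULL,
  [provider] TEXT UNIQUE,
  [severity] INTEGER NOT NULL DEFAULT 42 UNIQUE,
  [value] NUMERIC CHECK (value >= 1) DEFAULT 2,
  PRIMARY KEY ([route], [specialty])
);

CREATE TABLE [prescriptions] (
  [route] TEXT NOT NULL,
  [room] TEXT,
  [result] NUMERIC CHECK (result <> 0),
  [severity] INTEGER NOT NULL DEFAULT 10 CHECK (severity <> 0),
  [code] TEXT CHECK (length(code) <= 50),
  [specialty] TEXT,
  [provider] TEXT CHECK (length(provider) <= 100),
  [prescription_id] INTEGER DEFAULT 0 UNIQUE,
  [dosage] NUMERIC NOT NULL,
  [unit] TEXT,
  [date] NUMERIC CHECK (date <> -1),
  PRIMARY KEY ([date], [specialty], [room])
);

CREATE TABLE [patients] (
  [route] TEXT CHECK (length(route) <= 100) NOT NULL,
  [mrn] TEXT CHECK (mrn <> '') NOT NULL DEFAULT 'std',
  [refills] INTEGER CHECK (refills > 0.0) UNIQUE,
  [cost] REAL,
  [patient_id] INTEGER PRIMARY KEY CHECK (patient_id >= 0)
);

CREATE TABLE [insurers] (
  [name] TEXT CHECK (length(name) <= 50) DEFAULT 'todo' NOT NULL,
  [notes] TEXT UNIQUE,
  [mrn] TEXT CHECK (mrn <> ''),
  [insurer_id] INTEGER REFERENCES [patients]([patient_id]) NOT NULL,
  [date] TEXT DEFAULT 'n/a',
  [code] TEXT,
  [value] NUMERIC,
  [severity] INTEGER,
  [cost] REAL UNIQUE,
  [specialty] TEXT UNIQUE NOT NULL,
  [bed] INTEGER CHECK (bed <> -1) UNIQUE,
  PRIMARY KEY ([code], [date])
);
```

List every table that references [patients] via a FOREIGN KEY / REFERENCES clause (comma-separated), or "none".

insurers

- insurers.insurer_id references patients(patient_id).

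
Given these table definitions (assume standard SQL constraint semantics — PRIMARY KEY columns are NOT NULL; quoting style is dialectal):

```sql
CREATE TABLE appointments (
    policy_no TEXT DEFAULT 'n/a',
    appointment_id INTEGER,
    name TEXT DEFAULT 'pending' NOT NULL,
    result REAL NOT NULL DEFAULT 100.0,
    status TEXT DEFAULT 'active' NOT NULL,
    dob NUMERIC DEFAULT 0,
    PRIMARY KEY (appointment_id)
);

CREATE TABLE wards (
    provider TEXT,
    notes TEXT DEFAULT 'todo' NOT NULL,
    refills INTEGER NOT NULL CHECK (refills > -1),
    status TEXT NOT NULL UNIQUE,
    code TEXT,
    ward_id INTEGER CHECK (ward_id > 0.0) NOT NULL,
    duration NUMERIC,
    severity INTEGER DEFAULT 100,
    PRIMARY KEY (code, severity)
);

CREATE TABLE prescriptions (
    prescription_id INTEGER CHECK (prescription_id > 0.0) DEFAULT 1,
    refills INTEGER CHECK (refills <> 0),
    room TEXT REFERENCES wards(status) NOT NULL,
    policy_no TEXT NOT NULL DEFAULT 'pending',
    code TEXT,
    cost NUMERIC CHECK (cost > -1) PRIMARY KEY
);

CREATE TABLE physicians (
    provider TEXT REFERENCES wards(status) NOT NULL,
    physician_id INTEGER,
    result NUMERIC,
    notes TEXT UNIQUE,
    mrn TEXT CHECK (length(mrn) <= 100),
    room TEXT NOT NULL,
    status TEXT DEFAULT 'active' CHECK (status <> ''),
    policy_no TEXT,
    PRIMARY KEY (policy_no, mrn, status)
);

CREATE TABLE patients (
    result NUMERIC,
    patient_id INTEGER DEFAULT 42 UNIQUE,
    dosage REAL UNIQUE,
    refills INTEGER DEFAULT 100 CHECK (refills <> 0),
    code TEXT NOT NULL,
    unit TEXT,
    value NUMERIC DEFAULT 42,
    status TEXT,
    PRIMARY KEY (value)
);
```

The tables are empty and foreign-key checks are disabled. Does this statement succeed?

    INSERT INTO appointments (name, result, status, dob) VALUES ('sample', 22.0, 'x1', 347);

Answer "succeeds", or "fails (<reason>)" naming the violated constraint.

appointment_id is omitted from the column list and has no DEFAULT, so it would receive NULL.
But appointment_id is part of the PRIMARY KEY (implied NOT NULL).

fails (NOT NULL on appointment_id)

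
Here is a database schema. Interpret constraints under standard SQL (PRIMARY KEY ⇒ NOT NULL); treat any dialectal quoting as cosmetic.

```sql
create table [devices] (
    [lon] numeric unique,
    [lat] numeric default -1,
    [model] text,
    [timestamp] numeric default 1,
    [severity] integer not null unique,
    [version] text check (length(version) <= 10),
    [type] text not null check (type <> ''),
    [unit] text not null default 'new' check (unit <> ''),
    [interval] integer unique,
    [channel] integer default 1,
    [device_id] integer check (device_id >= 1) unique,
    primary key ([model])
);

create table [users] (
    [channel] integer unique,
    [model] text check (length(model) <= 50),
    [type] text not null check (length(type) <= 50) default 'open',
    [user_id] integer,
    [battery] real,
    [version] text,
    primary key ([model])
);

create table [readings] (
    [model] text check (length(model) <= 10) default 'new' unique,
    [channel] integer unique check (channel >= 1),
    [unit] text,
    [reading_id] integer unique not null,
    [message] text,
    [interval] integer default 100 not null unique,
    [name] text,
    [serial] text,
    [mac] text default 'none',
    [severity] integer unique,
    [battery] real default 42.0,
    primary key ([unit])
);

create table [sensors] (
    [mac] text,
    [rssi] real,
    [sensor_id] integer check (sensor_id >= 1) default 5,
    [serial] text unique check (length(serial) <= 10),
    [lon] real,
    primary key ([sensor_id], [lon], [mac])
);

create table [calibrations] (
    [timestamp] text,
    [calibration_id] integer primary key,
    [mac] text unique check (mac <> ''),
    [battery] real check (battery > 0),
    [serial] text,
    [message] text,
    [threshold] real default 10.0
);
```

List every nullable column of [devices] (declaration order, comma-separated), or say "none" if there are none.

lon, lat, timestamp, version, interval, channel, device_id

- lon: UNIQUE does not imply NOT NULL → nullable.
- lat: DEFAULT only fills an omitted column; an explicit NULL is still allowed → nullable.
- model: part of the PRIMARY KEY, which implies NOT NULL → not nullable.
- timestamp: DEFAULT only fills an omitted column; an explicit NULL is still allowed → nullable.
- severity: declared NOT NULL → not nullable.
- version: CHECK does not forbid NULL (a CHECK constraint passes when its expression is NULL) → nullable.
- type: declared NOT NULL → not nullable.
- unit: declared NOT NULL → not nullable.
- interval: UNIQUE does not imply NOT NULL → nullable.
- channel: DEFAULT only fills an omitted column; an explicit NULL is still allowed → nullable.
- device_id: CHECK does not forbid NULL (a CHECK constraint passes when its expression is NULL) → nullable.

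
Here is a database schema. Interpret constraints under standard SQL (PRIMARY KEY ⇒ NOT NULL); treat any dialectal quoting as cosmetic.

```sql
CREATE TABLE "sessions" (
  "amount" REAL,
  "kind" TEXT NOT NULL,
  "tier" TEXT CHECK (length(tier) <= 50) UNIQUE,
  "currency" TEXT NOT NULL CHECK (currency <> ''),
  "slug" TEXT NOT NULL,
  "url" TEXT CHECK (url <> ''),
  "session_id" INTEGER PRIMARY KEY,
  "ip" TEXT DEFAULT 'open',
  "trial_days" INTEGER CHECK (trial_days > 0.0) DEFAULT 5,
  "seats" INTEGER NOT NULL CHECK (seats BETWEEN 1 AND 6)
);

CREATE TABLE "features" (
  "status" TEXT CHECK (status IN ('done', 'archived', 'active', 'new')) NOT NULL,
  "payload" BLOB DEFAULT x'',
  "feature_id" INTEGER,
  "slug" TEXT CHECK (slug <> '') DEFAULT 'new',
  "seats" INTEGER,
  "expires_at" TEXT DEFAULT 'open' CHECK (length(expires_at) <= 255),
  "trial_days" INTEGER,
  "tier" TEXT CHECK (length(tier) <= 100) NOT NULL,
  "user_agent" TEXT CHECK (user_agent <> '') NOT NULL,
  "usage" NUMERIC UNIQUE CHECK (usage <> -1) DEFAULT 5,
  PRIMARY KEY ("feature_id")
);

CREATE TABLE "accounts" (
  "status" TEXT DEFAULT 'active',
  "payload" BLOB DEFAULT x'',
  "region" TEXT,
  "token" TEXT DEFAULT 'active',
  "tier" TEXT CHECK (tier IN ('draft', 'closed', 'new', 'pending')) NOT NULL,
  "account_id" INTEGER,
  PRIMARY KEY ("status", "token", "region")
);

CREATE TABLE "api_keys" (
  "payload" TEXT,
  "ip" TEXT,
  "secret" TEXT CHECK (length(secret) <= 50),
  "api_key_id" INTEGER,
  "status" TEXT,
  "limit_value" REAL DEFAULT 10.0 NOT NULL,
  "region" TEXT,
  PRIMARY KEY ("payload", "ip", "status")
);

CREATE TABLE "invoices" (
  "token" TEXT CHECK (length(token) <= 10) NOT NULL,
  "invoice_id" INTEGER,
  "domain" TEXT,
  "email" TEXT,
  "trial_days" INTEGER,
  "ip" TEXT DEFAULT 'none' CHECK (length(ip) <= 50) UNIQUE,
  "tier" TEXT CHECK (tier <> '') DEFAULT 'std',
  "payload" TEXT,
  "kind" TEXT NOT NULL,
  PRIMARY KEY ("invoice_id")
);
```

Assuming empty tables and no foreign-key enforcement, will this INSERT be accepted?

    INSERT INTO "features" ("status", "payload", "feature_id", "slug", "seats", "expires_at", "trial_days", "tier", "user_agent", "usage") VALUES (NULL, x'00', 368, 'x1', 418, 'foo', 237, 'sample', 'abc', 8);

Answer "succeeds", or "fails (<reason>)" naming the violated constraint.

fails (NOT NULL on status)

status is explicitly set to NULL, but status is declared NOT NULL.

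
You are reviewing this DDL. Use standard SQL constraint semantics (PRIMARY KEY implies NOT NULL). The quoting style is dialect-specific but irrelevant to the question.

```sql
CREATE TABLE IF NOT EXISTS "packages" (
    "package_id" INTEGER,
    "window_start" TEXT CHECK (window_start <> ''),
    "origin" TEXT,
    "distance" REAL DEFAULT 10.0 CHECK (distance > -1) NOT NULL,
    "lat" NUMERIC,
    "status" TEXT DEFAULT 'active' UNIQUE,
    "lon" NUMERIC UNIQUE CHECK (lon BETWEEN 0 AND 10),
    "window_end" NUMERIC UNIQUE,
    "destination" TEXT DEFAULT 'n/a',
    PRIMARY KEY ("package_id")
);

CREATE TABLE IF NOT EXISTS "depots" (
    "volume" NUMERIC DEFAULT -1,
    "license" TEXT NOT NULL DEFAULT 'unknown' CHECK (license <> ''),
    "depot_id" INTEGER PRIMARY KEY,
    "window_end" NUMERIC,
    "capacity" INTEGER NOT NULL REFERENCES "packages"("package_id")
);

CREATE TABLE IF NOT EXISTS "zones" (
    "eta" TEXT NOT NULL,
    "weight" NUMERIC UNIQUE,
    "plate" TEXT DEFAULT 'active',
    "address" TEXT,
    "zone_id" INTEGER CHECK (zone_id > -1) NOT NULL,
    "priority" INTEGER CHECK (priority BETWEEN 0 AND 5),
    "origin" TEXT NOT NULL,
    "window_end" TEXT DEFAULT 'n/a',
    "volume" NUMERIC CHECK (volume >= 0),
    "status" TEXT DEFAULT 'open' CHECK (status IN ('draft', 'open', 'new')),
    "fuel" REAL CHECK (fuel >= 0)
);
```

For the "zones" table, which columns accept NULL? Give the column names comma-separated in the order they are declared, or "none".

weight, plate, address, priority, window_end, volume, status, fuel

- eta: declared NOT NULL → not nullable.
- weight: UNIQUE does not imply NOT NULL → nullable.
- plate: DEFAULT only fills an omitted column; an explicit NULL is still allowed → nullable.
- address: no NOT NULL constraint applies → nullable.
- zone_id: declared NOT NULL → not nullable.
- priority: CHECK does not forbid NULL (a CHECK constraint passes when its expression is NULL) → nullable.
- origin: declared NOT NULL → not nullable.
- window_end: DEFAULT only fills an omitted column; an explicit NULL is still allowed → nullable.
- volume: CHECK does not forbid NULL (a CHECK constraint passes when its expression is NULL) → nullable.
- status: CHECK does not forbid NULL (a CHECK constraint passes when its expression is NULL) → nullable.
- fuel: CHECK does not forbid NULL (a CHECK constraint passes when its expression is NULL) → nullable.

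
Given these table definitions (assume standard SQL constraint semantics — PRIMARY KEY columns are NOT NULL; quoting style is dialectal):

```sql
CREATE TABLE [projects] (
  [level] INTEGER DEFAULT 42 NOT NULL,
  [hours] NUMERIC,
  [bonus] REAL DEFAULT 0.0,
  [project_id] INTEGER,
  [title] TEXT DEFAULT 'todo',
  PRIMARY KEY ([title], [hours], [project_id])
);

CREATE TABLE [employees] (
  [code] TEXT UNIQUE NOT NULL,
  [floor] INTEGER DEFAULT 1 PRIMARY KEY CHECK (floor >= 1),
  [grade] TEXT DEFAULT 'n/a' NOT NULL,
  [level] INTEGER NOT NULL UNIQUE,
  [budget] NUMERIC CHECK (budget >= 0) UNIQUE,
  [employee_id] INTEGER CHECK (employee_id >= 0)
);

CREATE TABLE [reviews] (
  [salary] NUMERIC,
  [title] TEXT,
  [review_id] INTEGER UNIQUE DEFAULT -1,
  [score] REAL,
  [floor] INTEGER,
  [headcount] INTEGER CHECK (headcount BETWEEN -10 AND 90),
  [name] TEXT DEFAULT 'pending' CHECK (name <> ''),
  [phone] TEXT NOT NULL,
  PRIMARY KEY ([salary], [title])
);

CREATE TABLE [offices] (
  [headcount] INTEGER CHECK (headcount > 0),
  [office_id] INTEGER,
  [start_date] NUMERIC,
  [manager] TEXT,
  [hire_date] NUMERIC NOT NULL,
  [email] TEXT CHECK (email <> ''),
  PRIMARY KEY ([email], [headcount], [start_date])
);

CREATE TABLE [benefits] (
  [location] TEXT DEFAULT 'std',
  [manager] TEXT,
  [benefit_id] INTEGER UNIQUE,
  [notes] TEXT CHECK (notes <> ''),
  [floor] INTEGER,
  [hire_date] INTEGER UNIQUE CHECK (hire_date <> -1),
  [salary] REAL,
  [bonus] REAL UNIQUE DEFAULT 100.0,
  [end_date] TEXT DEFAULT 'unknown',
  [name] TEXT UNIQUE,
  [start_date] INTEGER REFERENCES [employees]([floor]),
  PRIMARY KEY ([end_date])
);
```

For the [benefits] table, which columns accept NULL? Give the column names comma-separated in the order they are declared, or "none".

location, manager, benefit_id, notes, floor, hire_date, salary, bonus, name, start_date

- location: DEFAULT only fills an omitted column; an explicit NULL is still allowed → nullable.
- manager: no NOT NULL constraint applies → nullable.
- benefit_id: UNIQUE does not imply NOT NULL → nullable.
- notes: CHECK does not forbid NULL (a CHECK constraint passes when its expression is NULL) → nullable.
- floor: no NOT NULL constraint applies → nullable.
- hire_date: CHECK does not forbid NULL (a CHECK constraint passes when its expression is NULL) → nullable.
- salary: no NOT NULL constraint applies → nullable.
- bonus: UNIQUE does not imply NOT NULL → nullable.
- end_date: part of the PRIMARY KEY, which implies NOT NULL → not nullable.
- name: UNIQUE does not imply NOT NULL → nullable.
- start_date: a foreign key column may be NULL unless separately constrained → nullable.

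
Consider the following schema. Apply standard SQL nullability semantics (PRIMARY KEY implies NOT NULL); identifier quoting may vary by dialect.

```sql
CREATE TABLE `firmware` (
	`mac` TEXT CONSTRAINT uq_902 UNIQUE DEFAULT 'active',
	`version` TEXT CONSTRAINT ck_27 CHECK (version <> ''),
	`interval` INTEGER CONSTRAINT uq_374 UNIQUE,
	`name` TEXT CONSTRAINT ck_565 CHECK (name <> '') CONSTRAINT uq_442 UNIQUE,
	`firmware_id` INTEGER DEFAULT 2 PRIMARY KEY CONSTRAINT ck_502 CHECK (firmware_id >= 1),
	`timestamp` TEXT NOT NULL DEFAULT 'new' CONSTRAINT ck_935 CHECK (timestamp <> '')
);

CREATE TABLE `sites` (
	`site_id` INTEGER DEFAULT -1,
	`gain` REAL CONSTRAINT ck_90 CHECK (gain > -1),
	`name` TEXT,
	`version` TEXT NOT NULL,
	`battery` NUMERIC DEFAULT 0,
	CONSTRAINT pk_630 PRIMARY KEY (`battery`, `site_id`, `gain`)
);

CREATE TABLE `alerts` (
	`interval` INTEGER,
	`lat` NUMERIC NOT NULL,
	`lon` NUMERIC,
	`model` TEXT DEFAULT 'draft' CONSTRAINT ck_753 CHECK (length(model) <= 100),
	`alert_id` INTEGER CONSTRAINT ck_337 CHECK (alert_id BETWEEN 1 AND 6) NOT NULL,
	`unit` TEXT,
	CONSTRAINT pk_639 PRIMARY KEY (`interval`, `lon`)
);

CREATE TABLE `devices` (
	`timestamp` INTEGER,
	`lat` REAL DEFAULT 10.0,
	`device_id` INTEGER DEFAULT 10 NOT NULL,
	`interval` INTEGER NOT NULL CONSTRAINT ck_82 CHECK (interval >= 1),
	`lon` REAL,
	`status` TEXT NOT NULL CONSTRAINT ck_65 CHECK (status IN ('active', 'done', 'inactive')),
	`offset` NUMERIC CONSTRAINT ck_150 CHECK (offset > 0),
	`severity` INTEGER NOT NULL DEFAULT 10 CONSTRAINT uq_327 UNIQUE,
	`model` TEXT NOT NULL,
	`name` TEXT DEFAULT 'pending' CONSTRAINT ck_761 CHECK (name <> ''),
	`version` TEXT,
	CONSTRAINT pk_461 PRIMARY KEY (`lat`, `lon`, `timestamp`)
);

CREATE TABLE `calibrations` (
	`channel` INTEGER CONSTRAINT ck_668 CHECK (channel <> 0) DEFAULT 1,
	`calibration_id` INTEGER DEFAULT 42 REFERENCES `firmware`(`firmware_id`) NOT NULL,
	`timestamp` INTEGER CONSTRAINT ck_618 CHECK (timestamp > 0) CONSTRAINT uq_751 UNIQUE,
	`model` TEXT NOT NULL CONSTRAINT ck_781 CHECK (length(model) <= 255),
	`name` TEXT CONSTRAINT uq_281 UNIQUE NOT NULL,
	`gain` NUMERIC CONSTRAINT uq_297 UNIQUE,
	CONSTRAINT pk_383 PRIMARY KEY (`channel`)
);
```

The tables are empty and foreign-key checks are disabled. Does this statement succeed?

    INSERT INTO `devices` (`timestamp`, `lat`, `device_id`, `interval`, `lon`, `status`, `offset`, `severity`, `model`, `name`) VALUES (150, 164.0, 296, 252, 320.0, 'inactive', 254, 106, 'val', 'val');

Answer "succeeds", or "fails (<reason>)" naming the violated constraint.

succeeds

NOT NULL columns: device_id is supplied; interval is supplied; lat is supplied; lon is supplied; model is supplied; severity is supplied; status is supplied; timestamp is supplied.
CHECK constraints: 252 satisfies (interval >= 1); 'inactive' satisfies (status IN ('active', 'done', 'inactive')); 254 satisfies (offset > 0); 'val' satisfies (name <> '').
No constraint is violated.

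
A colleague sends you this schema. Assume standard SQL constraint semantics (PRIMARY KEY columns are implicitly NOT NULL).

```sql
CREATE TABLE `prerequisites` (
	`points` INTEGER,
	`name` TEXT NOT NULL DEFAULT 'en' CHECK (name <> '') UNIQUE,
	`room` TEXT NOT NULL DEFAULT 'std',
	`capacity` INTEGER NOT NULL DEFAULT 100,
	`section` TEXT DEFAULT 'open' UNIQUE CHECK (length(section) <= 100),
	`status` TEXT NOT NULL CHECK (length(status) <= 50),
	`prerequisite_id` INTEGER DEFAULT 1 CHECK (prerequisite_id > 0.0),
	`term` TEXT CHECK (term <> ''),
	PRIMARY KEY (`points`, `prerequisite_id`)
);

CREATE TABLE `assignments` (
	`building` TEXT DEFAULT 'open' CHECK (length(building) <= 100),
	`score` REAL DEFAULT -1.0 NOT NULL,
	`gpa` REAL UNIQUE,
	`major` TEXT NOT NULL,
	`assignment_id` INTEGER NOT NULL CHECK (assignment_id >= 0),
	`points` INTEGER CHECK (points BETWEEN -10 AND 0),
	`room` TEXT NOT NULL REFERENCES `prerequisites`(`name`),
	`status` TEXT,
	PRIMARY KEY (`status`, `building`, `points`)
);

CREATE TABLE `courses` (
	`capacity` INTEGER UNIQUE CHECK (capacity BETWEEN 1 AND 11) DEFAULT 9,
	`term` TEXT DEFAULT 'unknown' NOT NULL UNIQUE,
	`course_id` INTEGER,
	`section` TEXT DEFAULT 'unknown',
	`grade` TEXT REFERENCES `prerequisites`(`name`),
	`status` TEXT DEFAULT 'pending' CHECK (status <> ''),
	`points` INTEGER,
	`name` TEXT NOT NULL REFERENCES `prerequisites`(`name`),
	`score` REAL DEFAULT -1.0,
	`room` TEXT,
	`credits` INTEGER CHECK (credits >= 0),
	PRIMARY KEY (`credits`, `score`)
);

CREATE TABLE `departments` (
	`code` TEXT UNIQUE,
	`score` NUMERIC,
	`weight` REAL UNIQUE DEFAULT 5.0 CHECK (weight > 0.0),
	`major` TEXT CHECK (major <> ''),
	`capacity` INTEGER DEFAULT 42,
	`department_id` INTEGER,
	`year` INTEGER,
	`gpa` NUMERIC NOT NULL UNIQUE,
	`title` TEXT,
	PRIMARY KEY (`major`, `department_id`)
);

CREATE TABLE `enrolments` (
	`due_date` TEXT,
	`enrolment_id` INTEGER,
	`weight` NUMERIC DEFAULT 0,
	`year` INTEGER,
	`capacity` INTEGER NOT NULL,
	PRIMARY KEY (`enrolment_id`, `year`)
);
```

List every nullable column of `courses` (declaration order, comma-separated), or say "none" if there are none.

capacity, course_id, section, grade, status, points, room

- capacity: CHECK does not forbid NULL (a CHECK constraint passes when its expression is NULL) → nullable.
- term: declared NOT NULL → not nullable.
- course_id: no NOT NULL constraint applies → nullable.
- section: DEFAULT only fills an omitted column; an explicit NULL is still allowed → nullable.
- grade: a foreign key column may be NULL unless separately constrained → nullable.
- status: CHECK does not forbid NULL (a CHECK constraint passes when its expression is NULL) → nullable.
- points: no NOT NULL constraint applies → nullable.
- name: declared NOT NULL → not nullable.
- score: part of the PRIMARY KEY, which implies NOT NULL → not nullable.
- room: no NOT NULL constraint applies → nullable.
- credits: part of the PRIMARY KEY, which implies NOT NULL → not nullable.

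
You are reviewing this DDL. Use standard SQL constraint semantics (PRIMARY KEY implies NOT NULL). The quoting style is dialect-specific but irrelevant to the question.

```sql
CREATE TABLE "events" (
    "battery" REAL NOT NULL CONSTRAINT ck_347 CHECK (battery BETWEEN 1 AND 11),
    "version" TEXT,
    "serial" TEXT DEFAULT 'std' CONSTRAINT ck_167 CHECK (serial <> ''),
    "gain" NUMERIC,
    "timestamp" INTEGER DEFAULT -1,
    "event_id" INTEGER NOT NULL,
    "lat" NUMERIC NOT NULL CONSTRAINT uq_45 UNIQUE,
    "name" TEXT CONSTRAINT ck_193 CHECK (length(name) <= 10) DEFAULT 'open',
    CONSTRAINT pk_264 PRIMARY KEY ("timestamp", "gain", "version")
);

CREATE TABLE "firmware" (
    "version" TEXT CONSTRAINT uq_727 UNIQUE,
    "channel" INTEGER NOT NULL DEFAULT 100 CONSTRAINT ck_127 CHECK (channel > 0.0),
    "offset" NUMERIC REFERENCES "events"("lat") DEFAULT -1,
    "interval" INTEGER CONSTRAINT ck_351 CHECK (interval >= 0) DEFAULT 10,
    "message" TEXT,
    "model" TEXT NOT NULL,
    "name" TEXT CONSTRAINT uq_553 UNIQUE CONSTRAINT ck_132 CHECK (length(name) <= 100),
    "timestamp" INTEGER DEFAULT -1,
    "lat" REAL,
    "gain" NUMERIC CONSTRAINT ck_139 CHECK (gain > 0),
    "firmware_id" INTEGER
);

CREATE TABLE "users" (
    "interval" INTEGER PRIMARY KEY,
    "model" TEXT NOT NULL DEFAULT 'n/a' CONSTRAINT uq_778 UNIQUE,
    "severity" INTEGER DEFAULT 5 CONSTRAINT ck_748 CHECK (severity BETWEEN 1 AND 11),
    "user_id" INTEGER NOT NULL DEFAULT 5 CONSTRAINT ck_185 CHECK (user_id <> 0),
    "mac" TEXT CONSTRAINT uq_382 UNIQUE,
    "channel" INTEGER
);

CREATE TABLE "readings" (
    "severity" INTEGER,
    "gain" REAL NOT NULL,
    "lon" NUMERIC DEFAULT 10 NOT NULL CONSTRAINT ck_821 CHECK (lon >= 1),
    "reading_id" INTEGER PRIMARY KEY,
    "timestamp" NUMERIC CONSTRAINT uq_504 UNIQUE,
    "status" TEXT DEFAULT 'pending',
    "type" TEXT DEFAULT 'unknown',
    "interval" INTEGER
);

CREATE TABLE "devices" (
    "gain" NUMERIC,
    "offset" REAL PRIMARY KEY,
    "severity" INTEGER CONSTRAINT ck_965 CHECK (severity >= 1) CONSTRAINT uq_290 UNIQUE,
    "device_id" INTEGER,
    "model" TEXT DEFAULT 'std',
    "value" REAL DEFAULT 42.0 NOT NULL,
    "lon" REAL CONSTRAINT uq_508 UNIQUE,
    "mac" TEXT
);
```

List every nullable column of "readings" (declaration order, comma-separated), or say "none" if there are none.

severity, timestamp, status, type, interval

- severity: no NOT NULL constraint applies → nullable.
- gain: declared NOT NULL → not nullable.
- lon: declared NOT NULL → not nullable.
- reading_id: part of the PRIMARY KEY, which implies NOT NULL → not nullable.
- timestamp: UNIQUE does not imply NOT NULL → nullable.
- status: DEFAULT only fills an omitted column; an explicit NULL is still allowed → nullable.
- type: DEFAULT only fills an omitted column; an explicit NULL is still allowed → nullable.
- interval: no NOT NULL constraint applies → nullable.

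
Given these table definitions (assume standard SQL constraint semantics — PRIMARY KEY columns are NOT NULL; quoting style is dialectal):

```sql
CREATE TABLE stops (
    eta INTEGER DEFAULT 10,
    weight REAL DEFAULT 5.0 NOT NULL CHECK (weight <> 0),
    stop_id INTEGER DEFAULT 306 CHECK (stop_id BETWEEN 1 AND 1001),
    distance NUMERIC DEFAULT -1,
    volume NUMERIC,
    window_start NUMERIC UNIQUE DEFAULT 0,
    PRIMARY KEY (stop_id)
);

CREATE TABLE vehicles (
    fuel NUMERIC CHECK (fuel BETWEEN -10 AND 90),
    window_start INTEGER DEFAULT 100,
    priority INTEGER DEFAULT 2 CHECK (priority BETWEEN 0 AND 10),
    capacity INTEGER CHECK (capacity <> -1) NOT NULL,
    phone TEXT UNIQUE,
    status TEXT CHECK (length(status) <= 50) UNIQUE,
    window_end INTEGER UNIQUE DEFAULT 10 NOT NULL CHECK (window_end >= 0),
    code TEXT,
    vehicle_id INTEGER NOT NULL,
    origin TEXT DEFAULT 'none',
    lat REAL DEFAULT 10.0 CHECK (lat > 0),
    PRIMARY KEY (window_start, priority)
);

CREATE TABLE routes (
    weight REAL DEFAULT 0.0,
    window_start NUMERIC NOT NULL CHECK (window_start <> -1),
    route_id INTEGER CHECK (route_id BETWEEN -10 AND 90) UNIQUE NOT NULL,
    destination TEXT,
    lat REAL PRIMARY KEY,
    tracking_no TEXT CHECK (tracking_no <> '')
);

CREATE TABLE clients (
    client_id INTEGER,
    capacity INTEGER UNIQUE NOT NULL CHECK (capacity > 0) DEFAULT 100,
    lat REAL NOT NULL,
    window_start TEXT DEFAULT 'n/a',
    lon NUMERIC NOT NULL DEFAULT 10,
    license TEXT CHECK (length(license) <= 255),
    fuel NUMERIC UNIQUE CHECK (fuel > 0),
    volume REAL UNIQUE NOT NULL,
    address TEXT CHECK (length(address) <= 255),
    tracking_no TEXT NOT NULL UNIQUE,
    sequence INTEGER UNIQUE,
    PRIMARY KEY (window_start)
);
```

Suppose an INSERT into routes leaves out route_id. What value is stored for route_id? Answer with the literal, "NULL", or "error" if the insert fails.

route_id has no DEFAULT clause.
Omitting it would insert NULL, but it is declared NOT NULL, so the INSERT fails.

error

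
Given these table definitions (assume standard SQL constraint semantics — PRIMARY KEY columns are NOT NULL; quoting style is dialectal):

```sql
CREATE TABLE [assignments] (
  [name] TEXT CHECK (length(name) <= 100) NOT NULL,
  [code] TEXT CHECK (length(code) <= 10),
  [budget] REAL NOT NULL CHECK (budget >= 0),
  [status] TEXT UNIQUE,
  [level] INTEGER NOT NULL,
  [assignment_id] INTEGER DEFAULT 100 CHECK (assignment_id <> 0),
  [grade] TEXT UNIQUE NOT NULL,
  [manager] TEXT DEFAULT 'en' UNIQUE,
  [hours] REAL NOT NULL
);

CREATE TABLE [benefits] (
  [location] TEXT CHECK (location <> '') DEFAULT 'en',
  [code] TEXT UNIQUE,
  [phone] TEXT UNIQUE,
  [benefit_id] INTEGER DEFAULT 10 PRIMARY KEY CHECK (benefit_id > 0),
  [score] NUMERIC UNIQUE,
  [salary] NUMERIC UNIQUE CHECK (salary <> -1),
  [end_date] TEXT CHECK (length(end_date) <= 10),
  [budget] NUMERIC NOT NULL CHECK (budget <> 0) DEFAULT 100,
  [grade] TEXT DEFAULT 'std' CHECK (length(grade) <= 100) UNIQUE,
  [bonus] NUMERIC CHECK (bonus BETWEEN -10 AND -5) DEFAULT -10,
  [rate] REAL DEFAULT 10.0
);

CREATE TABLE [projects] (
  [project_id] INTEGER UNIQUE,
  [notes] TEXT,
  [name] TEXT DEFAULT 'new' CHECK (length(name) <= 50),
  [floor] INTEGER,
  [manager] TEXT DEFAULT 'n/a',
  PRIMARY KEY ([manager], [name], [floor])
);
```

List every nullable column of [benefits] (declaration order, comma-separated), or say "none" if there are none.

location, code, phone, score, salary, end_date, grade, bonus, rate

- location: CHECK does not forbid NULL (a CHECK constraint passes when its expression is NULL) → nullable.
- code: UNIQUE does not imply NOT NULL → nullable.
- phone: UNIQUE does not imply NOT NULL → nullable.
- benefit_id: part of the PRIMARY KEY, which implies NOT NULL → not nullable.
- score: UNIQUE does not imply NOT NULL → nullable.
- salary: CHECK does not forbid NULL (a CHECK constraint passes when its expression is NULL) → nullable.
- end_date: CHECK does not forbid NULL (a CHECK constraint passes when its expression is NULL) → nullable.
- budget: declared NOT NULL → not nullable.
- grade: CHECK does not forbid NULL (a CHECK constraint passes when its expression is NULL) → nullable.
- bonus: CHECK does not forbid NULL (a CHECK constraint passes when its expression is NULL) → nullable.
- rate: DEFAULT only fills an omitted column; an explicit NULL is still allowed → nullable.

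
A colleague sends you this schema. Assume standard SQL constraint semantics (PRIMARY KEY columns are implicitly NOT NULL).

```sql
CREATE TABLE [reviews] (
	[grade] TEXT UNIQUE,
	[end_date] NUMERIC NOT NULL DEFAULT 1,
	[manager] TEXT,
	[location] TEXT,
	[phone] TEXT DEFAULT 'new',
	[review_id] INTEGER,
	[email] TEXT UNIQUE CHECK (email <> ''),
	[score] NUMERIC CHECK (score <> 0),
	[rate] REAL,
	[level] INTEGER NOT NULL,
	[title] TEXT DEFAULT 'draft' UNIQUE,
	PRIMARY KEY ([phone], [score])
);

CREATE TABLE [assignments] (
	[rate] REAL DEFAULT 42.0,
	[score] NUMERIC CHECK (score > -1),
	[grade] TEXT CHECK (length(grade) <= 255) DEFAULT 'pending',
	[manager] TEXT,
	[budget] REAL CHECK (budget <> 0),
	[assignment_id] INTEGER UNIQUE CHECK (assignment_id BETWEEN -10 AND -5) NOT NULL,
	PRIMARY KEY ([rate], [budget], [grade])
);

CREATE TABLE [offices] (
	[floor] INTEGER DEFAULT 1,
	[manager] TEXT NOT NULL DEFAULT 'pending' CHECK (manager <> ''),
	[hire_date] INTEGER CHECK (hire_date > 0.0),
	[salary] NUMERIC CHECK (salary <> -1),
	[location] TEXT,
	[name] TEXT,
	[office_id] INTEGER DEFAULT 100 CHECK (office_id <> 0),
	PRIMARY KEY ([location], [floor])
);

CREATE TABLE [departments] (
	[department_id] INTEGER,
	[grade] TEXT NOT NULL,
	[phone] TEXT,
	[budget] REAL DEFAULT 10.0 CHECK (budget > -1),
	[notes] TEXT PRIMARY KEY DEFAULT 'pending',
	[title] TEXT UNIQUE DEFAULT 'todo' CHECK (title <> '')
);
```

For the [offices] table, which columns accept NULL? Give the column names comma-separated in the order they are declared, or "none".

hire_date, salary, name, office_id

- floor: part of the PRIMARY KEY, which implies NOT NULL → not nullable.
- manager: declared NOT NULL → not nullable.
- hire_date: CHECK does not forbid NULL (a CHECK constraint passes when its expression is NULL) → nullable.
- salary: CHECK does not forbid NULL (a CHECK constraint passes when its expression is NULL) → nullable.
- location: part of the PRIMARY KEY, which implies NOT NULL → not nullable.
- name: no NOT NULL constraint applies → nullable.
- office_id: CHECK does not forbid NULL (a CHECK constraint passes when its expression is NULL) → nullable.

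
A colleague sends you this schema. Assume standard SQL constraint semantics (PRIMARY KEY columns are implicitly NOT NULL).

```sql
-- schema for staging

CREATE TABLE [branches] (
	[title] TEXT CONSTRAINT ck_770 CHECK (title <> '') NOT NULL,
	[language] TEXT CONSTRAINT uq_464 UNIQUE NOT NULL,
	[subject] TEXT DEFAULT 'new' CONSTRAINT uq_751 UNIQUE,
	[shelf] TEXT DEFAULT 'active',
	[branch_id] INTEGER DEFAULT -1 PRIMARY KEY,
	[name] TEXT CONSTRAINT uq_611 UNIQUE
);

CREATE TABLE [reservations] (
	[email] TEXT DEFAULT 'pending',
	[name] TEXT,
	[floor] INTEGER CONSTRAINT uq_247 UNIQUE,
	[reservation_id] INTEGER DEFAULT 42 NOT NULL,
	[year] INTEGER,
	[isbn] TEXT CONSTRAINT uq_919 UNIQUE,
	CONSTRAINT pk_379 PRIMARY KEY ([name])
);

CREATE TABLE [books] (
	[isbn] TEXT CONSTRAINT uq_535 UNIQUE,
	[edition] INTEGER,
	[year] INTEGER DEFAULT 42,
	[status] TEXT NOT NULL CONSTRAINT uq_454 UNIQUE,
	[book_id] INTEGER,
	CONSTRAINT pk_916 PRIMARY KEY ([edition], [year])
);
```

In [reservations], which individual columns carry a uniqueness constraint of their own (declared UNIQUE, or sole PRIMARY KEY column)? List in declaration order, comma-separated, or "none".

- email: no UNIQUE or single-column PK constraint.
- name: single-column PRIMARY KEY → unique.
- floor: declared UNIQUE → unique.
- reservation_id: no UNIQUE or single-column PK constraint.
- year: no UNIQUE or single-column PK constraint.
- isbn: declared UNIQUE → unique.

name, floor, isbn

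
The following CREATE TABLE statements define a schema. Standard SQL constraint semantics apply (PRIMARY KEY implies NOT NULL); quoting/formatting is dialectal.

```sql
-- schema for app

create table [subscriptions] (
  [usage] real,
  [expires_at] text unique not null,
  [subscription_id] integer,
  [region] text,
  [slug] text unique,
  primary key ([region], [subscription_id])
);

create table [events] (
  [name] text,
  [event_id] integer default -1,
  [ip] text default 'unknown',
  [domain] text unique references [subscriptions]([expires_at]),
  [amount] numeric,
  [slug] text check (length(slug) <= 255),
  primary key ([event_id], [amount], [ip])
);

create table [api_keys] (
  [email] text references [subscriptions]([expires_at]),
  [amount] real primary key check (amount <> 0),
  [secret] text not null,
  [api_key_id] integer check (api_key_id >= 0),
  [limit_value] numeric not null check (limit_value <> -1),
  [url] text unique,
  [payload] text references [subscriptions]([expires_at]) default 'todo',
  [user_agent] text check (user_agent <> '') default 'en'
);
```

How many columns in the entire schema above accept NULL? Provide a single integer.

10

subscriptions: 2 nullable (usage, slug — PK (region, subscription_id) and explicit NOT NULL columns excluded).
events: 3 nullable (name, domain, slug — PK (event_id, amount, ip) and explicit NOT NULL columns excluded).
api_keys: 5 nullable (email, api_key_id, url, payload, user_agent — PK (amount) and explicit NOT NULL columns excluded).
Total: 2 + 3 + 5 = 10.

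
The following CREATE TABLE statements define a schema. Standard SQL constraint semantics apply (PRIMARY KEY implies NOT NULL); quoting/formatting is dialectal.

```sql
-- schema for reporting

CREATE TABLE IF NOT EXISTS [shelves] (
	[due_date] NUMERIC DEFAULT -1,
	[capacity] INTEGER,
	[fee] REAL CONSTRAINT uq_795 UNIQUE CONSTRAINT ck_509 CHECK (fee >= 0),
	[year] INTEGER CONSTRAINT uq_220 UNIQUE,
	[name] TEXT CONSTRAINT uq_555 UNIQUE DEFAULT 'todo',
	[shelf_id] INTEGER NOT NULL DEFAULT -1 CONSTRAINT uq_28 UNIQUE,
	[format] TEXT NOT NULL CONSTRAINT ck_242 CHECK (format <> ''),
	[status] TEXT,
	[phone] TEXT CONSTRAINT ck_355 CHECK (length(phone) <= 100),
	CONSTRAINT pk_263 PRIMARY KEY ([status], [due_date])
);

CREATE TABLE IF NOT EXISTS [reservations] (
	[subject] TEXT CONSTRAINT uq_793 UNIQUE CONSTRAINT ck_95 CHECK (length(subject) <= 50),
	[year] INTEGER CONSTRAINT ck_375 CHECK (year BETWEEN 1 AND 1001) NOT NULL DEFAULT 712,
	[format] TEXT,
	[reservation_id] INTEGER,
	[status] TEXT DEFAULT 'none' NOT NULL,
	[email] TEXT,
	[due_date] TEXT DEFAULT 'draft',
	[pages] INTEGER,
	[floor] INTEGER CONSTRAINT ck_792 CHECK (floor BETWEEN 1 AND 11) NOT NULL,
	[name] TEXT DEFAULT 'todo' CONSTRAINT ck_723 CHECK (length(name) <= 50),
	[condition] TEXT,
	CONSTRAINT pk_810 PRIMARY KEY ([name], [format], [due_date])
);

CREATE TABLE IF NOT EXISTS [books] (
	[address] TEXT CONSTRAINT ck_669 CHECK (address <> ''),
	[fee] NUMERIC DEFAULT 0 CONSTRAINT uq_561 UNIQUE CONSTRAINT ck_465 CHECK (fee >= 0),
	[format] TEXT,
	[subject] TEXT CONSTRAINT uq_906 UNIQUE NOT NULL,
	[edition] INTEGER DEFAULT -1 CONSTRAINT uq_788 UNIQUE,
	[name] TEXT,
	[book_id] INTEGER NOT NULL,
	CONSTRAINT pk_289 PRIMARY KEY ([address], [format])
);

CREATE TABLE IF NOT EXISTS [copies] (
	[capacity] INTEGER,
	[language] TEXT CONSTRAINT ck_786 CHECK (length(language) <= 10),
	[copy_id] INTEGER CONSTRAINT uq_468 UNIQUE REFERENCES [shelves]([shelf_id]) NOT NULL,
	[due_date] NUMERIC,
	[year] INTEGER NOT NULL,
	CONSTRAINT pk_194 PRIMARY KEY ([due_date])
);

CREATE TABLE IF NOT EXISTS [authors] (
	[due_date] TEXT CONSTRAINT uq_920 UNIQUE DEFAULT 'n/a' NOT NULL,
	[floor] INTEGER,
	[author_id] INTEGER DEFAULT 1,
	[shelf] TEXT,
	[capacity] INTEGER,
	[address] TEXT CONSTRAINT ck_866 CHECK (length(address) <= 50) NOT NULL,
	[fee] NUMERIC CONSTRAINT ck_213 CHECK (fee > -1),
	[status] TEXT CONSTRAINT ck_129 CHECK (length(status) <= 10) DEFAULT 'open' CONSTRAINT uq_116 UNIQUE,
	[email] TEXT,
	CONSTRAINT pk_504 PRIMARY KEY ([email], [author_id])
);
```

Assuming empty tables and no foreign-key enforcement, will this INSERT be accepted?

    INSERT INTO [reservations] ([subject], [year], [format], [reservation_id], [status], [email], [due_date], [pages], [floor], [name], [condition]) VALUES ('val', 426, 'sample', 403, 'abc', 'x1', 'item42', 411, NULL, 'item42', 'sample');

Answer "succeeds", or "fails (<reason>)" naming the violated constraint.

floor is explicitly set to NULL, but floor is declared NOT NULL.

fails (NOT NULL on floor)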